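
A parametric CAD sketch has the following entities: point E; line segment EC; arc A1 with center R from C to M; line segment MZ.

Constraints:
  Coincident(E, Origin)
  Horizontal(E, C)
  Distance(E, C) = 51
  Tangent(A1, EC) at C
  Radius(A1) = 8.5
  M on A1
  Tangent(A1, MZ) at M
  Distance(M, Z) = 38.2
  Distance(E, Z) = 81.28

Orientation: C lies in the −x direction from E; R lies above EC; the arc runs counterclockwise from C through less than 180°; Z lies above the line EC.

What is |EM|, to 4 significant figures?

46.56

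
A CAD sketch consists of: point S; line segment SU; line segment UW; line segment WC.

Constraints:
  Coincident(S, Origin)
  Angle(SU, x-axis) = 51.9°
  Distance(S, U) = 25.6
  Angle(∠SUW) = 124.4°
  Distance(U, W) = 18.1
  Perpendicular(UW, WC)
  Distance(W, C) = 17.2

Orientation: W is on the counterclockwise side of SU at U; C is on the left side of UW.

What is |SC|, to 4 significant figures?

32.80

∠SUW = 124.4°, so UW runs at 51.9° + (180° − 124.4°) = 107.5° from the x-axis; with |UW| = 18.1, W = U + 18.1·(cos 107.5°, sin 107.5°) = (10.35, 37.41). UW is perpendicular to WC; with |WC| = 17.2 on the left of UW, C = W + 17.2·(-0.9537, -0.3007) = (-6.051, 32.24). Then |SC| = |C − S| = 32.80.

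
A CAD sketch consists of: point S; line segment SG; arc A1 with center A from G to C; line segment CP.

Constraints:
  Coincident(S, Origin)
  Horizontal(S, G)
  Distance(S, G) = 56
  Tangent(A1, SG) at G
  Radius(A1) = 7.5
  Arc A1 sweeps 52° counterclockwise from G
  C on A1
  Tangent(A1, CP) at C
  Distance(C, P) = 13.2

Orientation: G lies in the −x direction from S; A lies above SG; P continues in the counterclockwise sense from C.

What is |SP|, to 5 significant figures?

44.016

S is at the origin; S and G share the same y with |SG| = 56.0 and G on the −x side, so G = (-56.000, 0.0000). Since A1 is tangent to SG there, AG ⟂ SG, so A = G + (0, 7.5) = (-56.000, 7.5000). On A1, G sits at bearing -90° from A; a 52° counterclockwise sweep puts C at bearing -38°, so C = A + 7.5·(cos -38°, sin -38°) = (-50.090, 2.8825). The tangent condition forces AC to be normal to CP, so CP runs along (−sin -38°, cos -38°); with |CP| = 13.2, P = (-41.963, 13.284). Then |SP| = |P − S| = 44.016.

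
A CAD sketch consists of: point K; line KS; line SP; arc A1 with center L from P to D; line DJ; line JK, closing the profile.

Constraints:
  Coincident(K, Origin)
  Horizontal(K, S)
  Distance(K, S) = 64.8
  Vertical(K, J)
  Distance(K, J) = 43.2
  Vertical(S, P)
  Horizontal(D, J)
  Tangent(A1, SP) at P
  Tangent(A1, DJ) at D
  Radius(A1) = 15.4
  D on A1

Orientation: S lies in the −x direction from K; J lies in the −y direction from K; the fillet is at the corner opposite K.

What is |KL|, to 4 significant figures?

56.69

K is at the origin; K and S share the same y with |KS| = 64.8 and S on the −x side, so S = (-64.80, 0.000). K and J share the same x with |KJ| = 43.2 and J on the −y side, so J = (0.000, -43.20). The virtual corner opposite K is at (-64.80, -43.20). A1 meets SP tangentially, so LP is at right angles to SP and A1 meets DJ tangentially, so LD is at right angles to DJ, with radius 15.4, so the center L sits 15.4 in from both sides at L = (-49.40, -27.80). Then |KL| = |L − K| = 56.69.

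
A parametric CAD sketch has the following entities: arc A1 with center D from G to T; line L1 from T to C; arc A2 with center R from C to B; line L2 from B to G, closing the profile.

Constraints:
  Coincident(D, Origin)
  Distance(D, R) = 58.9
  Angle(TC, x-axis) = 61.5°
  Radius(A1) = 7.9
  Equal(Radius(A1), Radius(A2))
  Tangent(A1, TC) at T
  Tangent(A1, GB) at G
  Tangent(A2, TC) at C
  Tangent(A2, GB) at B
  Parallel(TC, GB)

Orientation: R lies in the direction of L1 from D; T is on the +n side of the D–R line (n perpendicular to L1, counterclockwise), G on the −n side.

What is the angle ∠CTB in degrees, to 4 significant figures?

15.02°

Tangency of A1 to both parallel lines with radius 7.9 puts T and G at D ± 7.9·n: T = (-6.943, 3.770), G = (6.943, -3.770). Equal radii place C and B the same way about R: C = R + 7.9·n = (21.16, 55.53), B = R − 7.9·n = (35.05, 47.99). Then cos ∠CTB = TC·TB / (|TC||TB|), giving 15.02°.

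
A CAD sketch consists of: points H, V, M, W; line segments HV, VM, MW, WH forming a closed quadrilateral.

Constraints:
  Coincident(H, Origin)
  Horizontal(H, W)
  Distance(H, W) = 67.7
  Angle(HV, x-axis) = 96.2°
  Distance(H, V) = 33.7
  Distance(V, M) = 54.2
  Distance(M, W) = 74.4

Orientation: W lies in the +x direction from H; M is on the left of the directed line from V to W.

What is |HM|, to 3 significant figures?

78.1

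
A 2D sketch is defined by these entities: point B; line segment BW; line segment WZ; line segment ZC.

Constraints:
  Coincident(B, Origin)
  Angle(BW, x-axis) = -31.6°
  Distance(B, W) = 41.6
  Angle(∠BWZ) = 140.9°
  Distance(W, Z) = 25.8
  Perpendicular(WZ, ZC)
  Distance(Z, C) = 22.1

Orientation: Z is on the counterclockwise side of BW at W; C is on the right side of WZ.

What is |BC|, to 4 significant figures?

75.57

∠BWZ = 140.9°, so WZ runs at -31.6° + (180° − 140.9°) = 7.500° from the x-axis; with |WZ| = 25.8, Z = W + 25.8·(cos 7.500°, sin 7.500°) = (61.01, -18.43). WZ is perpendicular to ZC; with |ZC| = 22.1 on the right of WZ, C = Z + 22.1·(0.1305, -0.9914) = (63.90, -40.34). Then |BC| = |C − B| = 75.57.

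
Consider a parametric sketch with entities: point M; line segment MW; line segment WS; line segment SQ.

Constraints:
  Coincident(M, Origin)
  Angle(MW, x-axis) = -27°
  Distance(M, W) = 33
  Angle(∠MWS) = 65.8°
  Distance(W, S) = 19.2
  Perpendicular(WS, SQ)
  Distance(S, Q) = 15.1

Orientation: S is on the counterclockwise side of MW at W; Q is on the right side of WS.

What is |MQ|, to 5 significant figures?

45.555

∠MWS = 65.8°, so WS runs at -27.0° + (180° − 65.8°) = 87.200° from the x-axis; with |WS| = 19.2, S = W + 19.2·(cos 87.200°, sin 87.200°) = (30.341, 4.1954). WS ⟂ SQ; with |SQ| = 15.1 on the right of WS, Q = S + 15.1·(0.99881, -0.048850) = (45.423, 3.4578). Then |MQ| = |Q − M| = 45.555.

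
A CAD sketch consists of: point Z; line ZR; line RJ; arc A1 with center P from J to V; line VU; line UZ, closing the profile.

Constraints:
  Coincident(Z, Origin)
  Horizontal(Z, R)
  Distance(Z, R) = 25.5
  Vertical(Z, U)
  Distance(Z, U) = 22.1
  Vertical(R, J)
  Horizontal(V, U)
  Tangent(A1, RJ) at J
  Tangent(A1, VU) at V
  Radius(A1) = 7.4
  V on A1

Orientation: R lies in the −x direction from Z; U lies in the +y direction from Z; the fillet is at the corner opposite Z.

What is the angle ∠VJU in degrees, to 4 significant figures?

28.82°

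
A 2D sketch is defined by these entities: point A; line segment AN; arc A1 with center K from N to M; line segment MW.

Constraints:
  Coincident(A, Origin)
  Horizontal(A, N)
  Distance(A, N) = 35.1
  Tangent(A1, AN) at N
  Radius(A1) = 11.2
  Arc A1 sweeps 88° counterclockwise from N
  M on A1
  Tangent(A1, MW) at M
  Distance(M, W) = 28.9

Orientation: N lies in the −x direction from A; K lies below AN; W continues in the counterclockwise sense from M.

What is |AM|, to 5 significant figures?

47.538

A is at the origin; AN is horizontal with |AN| = 35.1 and N on the −x side, so N = (-35.100, 0.0000). Since A1 is tangent to AN there, KN ⟂ AN, so K = N + (0, -11.2) = (-35.100, -11.200). On A1, N sits at bearing 90° from K; an 88° counterclockwise sweep puts M at bearing 178°, so M = K + 11.2·(cos 178°, sin 178°) = (-46.293, -10.809). Then |AM| = |M − A| = 47.538.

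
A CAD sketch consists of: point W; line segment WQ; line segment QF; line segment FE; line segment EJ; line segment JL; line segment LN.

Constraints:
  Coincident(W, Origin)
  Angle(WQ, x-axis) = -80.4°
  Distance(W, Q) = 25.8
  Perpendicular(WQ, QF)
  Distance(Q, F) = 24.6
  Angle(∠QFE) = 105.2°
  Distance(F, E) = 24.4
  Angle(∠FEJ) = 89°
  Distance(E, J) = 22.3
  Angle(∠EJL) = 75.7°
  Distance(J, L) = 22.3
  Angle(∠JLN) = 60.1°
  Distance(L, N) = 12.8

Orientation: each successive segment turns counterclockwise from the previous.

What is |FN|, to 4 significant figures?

13.74

W is at the origin; WQ runs at -80.4° with length 25.8, so Q = (4.303, -25.44). The perpendicularity gives QF at right angles to WQ, so QF runs at 9.600°; with |QF| = 24.6, F = (28.56, -21.34). ∠QFE = 105.2° gives FE at 84.40° from the x-axis; with |FE| = 24.4, E = (30.94, 2.947). ∠FEJ = 89.0° gives EJ at 175.4° from the x-axis; with |EJ| = 22.3, J = (8.711, 4.736). ∠EJL = 75.7° gives JL at -80.30° from the x-axis; with |JL| = 22.3, L = (12.47, -17.25). ∠JLN = 60.1° gives LN at 39.60° from the x-axis; with |LN| = 12.8, N = (22.33, -9.086). Then |FN| = |N − F| = 13.74.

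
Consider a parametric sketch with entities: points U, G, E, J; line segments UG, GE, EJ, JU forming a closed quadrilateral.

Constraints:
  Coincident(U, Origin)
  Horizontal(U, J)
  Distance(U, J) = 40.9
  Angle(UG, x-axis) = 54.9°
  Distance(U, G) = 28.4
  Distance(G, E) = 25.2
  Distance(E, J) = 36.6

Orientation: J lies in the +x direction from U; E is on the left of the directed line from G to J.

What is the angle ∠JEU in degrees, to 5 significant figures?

50.906°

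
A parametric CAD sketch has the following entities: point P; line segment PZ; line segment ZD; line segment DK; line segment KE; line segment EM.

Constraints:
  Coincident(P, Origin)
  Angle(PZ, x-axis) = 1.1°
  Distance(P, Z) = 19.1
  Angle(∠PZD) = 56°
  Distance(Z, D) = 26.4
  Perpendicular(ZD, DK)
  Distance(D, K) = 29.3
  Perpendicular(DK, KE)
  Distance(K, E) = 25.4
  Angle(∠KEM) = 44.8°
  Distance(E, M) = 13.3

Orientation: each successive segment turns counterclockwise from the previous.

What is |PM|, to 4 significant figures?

4.101

DK ⟂ KE, so KE runs at -54.90°; with |KE| = 25.4, E = (-5.450, -15.66). ∠KEM = 44.8° gives EM at 80.30° from the x-axis; with |EM| = 13.3, M = (-3.209, -2.553). Then |PM| = |M − P| = 4.101.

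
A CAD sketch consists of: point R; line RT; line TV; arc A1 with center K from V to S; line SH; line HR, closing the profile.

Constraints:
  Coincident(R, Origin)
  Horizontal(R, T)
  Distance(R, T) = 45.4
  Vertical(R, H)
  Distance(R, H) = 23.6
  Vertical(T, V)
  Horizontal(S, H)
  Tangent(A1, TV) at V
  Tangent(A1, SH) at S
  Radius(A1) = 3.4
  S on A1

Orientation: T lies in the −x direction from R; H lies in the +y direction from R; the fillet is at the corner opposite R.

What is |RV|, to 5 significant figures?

49.691

The virtual corner opposite R is at (-45.400, 23.600). The tangent condition forces KV to be normal to TV and the tangent condition forces KS to be normal to SH, with radius 3.4, so the center K sits 3.4 in from both sides at K = (-42.000, 20.200). That places the tangent points at V = (-45.400, 20.200) on TV and S = (-42.000, 23.600) on SH. Then |RV| = |V − R| = 49.691.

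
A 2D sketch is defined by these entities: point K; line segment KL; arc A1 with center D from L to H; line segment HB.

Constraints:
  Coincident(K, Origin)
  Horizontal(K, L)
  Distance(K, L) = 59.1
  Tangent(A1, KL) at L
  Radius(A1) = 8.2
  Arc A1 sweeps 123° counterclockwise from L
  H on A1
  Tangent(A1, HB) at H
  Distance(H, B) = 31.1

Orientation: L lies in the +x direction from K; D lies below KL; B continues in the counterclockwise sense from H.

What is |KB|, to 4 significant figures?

79.28

K is at the origin; K and L share the same y with |KL| = 59.1 and L on the +x side, so L = (59.10, 0.000). Since A1 is tangent to KL there, DL ⟂ KL, so D = L + (0, -8.2) = (59.10, -8.200). On A1, L sits at bearing 90° from D; a 123° counterclockwise sweep puts H at bearing 213°, so H = D + 8.2·(cos 213°, sin 213°) = (52.22, -12.67). A1 meets HB tangentially, so DH is at right angles to HB, so HB runs along (−sin 213°, cos 213°); with |HB| = 31.1, B = (69.16, -38.75). Then |KB| = |B − K| = 79.28.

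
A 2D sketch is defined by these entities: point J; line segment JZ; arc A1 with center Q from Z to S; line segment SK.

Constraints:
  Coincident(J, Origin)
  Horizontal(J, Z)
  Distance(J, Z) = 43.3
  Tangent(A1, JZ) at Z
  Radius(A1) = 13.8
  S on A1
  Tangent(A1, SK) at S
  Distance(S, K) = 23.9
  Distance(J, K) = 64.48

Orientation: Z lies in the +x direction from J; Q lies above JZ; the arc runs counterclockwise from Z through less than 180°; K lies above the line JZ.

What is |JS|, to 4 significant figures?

59.24

Checks: |QS| = 13.80 ✓; ∠(QS, SK) = 90.00° ✓; |SK| = 23.90 ✓; |JK| = 64.48 ✓.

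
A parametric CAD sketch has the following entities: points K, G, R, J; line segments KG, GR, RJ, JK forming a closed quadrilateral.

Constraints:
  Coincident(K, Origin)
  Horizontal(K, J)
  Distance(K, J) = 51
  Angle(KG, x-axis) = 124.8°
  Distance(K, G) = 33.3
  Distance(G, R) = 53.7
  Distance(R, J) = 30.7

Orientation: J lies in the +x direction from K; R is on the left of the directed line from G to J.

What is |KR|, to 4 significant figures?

43.34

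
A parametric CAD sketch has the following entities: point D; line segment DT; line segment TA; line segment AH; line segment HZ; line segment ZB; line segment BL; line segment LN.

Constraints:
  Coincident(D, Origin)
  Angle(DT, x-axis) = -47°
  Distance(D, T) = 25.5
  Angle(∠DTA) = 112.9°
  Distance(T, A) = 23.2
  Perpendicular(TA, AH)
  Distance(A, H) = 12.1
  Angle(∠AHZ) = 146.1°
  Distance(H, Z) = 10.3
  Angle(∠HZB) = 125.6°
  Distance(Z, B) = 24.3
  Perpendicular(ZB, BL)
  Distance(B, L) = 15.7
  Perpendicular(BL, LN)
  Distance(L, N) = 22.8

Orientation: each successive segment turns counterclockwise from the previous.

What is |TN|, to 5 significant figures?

16.277

ZB ⟂ BL, so BL runs at -71.600°; with |BL| = 15.7, L = (8.5848, -15.827). BL ⟂ LN, so LN runs at 18.400°; with |LN| = 22.8, N = (30.219, -8.6302). Then |TN| = |N − T| = 16.277.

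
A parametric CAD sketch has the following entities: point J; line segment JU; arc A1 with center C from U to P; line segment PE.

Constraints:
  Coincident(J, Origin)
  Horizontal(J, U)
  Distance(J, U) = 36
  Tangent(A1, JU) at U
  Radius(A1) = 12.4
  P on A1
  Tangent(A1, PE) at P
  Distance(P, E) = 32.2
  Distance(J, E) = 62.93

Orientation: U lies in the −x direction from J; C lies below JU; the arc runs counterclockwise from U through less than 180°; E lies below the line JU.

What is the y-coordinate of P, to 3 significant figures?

-14.5

Checks: |CP| = 12.40 ✓; ∠(CP, PE) = 90.00° ✓; |PE| = 32.20 ✓; |JE| = 62.93 ✓.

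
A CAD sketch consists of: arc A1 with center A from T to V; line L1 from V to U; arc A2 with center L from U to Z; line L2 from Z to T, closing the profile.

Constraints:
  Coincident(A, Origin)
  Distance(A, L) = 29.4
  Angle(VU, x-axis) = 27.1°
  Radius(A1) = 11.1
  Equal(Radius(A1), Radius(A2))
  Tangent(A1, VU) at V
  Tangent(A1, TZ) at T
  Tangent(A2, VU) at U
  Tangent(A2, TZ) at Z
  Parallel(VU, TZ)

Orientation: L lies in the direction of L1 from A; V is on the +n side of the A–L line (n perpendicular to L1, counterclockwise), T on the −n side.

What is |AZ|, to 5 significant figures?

31.426

Tangency of A1 to both parallel lines with radius 11.1 puts V and T at A ± 11.1·n: V = (-5.0565, 9.8814), T = (5.0565, -9.8814). Equal radii place U and Z the same way about L: U = L + 11.1·n = (21.116, 23.274), Z = L − 11.1·n = (31.229, 3.5117). Then |AZ| = |Z − A| = 31.426.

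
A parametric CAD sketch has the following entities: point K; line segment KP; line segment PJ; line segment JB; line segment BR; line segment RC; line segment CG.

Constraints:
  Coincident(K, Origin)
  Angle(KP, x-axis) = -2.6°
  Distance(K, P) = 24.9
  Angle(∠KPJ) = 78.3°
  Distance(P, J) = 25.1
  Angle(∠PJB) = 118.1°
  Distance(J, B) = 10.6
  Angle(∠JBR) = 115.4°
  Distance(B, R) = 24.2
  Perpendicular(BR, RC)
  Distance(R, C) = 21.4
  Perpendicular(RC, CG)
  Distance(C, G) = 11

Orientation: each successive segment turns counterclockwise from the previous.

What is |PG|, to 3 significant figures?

8.81

K is at the origin; KP runs at -2.6° with length 24.9, so P = (24.9, -1.13). ∠KPJ = 78.3° gives PJ at 99.1° from the x-axis; with |PJ| = 25.1, J = (20.9, 23.7). ∠PJB = 118.1° gives JB at 161° from the x-axis; with |JB| = 10.6, B = (10.9, 27.1). ∠JBR = 115.4° gives BR at -134° from the x-axis; with |BR| = 24.2, R = (-6.05, 9.82). BR ⟂ RC, so RC runs at -44.4°; with |RC| = 21.4, C = (9.24, -5.16). RC is perpendicular to CG, so CG runs at 45.6°; with |CG| = 11.0, G = (16.9, 2.70). Then |PG| = |G − P| = 8.81.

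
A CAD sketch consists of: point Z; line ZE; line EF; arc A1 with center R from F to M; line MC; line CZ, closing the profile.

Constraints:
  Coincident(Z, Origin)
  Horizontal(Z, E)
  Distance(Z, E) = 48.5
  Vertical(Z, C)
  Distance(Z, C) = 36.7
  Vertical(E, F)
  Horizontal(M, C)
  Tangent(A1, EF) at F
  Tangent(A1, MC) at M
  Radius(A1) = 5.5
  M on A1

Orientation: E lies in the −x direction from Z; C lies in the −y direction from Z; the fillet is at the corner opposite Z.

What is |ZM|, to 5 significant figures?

56.532

Z is at the origin; Z and E share the same y with |ZE| = 48.5 and E on the −x side, so E = (-48.500, 0.0000). Z and C share the same x with |ZC| = 36.7 and C on the −y side, so C = (0.0000, -36.700). The virtual corner opposite Z is at (-48.500, -36.700). Since A1 is tangent to EF there, RF ⟂ EF and the tangent condition forces RM to be normal to MC, with radius 5.5, so the center R sits 5.5 in from both sides at R = (-43.000, -31.200). That places the tangent points at F = (-48.500, -31.200) on EF and M = (-43.000, -36.700) on MC. Then |ZM| = |M − Z| = 56.532.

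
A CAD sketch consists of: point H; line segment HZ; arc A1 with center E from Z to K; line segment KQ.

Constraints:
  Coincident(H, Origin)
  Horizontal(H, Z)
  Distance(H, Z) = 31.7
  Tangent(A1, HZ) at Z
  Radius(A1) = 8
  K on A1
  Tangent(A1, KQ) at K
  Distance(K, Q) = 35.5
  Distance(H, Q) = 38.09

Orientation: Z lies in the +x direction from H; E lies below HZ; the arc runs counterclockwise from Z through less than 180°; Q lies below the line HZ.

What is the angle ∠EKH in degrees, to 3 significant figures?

166°

H is at the origin; HZ is horizontal with |HZ| = 31.7 and Z on the +x side, so Z = (31.7, 0.00). A1 meets HZ tangentially, so EZ is at right angles to HZ, so E = Z + (0, -8) = (31.7, -8.00). Since EK ⟂ KQ (tangency), |EQ| = √(8.0² + 35.5²) = 36.4 regardless of where K sits on A1. So Q lies on both circle(H, 38.09) and circle(E, 36.4); the below-HZ intersection is Q = (9.55, -36.9). K is the foot of the tangent from Q: K = (24.4, -4.65).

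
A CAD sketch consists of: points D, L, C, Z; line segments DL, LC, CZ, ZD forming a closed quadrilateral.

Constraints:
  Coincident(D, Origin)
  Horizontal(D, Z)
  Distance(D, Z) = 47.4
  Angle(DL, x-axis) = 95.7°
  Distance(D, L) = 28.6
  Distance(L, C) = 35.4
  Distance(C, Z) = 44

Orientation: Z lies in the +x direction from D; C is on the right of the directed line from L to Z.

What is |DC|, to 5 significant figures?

7.3875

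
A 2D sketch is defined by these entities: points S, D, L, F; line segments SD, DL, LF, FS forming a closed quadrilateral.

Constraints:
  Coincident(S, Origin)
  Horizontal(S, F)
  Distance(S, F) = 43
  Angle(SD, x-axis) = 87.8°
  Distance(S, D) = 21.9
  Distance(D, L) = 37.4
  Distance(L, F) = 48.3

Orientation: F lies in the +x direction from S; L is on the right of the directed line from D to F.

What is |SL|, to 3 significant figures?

15.6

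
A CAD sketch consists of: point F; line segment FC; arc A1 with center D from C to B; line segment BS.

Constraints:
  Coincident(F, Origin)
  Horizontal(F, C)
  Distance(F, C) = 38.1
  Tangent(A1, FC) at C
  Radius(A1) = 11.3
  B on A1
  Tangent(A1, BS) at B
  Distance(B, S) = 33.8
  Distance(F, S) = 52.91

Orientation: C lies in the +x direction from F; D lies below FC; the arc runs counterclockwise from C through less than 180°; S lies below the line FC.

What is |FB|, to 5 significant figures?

29.160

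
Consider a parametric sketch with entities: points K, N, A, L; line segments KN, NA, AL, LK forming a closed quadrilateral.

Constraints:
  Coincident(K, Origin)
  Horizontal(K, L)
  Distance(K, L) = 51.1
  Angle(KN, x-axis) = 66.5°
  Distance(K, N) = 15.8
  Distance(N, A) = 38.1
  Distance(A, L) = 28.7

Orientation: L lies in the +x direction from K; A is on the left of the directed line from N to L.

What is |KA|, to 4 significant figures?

50.24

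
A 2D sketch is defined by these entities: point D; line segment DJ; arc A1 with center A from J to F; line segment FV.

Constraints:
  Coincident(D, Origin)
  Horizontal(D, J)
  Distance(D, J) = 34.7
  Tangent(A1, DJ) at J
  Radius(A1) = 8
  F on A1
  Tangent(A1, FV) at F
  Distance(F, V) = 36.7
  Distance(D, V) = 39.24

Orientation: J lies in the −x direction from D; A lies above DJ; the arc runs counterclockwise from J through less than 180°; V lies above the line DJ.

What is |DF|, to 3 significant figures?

27.9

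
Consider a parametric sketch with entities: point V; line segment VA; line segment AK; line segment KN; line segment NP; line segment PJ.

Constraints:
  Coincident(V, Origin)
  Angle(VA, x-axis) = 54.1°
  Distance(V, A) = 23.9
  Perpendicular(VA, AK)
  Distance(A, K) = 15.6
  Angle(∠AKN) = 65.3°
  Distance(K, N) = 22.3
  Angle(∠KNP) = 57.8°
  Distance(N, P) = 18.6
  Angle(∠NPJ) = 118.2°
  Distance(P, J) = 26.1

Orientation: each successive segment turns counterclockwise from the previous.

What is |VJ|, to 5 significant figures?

42.996

V is at the origin; VA runs at 54.1° with length 23.9, so A = (14.014, 19.360). VA ⟂ AK, so AK runs at 144.10°; with |AK| = 15.6, K = (1.3776, 28.507). ∠AKN = 65.3° gives KN at -101.20° from the x-axis; with |KN| = 22.3, N = (-2.9538, 6.6321). ∠KNP = 57.8° gives NP at 21.000° from the x-axis; with |NP| = 18.6, P = (14.411, 13.298). ∠NPJ = 118.2° gives PJ at 82.800° from the x-axis; with |PJ| = 26.1, J = (17.682, 39.192). Then |VJ| = |J − V| = 42.996.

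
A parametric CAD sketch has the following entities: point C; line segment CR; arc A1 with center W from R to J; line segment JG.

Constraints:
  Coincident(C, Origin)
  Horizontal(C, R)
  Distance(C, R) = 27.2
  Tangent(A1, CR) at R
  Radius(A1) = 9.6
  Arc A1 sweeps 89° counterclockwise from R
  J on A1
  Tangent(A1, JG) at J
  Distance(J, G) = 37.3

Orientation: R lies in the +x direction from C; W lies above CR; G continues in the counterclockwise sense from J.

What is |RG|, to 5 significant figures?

47.838

C is at the origin; C and R share the same y with |CR| = 27.2 and R on the +x side, so R = (27.200, 0.0000). The tangent condition forces WR to be normal to CR, so W = R + (0, 9.6) = (27.200, 9.6000). On A1, R sits at bearing -90° from W; an 89° counterclockwise sweep puts J at bearing -1°, so J = W + 9.6·(cos -1°, sin -1°) = (36.799, 9.4325). Since A1 is tangent to JG there, WJ ⟂ JG, so JG runs along (−sin -1°, cos -1°); with |JG| = 37.3, G = (37.450, 46.727). Then |RG| = |G − R| = 47.838.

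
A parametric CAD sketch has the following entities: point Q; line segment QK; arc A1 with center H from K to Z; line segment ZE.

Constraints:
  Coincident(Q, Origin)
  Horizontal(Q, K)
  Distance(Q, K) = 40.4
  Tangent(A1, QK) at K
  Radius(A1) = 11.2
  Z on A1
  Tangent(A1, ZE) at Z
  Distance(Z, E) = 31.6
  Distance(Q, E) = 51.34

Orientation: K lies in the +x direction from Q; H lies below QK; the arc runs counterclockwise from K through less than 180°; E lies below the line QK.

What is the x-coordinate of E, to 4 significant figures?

28.65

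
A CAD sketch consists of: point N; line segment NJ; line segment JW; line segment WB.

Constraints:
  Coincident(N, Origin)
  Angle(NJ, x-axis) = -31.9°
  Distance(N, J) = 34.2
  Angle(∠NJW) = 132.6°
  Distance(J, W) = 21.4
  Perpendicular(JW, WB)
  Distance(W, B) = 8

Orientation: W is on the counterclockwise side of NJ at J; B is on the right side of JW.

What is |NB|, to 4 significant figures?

55.54

N is at the origin; NJ runs at -31.9° with length 34.2, so J = 34.2·(cos -31.9°, sin -31.9°) = (29.03, -18.07). ∠NJW = 132.6°, so JW runs at -31.9° + (180° − 132.6°) = 15.50° from the x-axis; with |JW| = 21.4, W = J + 21.4·(cos 15.50°, sin 15.50°) = (49.66, -12.35). The perpendicularity gives WB at right angles to JW; with |WB| = 8.0 on the right of JW, B = W + 8.0·(0.2672, -0.9636) = (51.79, -20.06). Then |NB| = |B − N| = 55.54.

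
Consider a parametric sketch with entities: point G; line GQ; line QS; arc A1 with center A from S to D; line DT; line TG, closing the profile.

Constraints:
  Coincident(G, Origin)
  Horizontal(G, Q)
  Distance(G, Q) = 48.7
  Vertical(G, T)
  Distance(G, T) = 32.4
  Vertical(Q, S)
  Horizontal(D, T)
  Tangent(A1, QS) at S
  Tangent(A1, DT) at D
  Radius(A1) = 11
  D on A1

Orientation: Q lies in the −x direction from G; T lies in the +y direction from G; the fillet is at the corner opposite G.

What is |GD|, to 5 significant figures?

49.710

G is at the origin; G and Q share the same y with |GQ| = 48.7 and Q on the −x side, so Q = (-48.700, 0.0000). GT is vertical with |GT| = 32.4 and T on the +y side, so T = (0.0000, 32.400). The virtual corner opposite G is at (-48.700, 32.400). Since A1 is tangent to QS there, AS ⟂ QS and since A1 is tangent to DT there, AD ⟂ DT, with radius 11.0, so the center A sits 11.0 in from both sides at A = (-37.700, 21.400). That places the tangent points at S = (-48.700, 21.400) on QS and D = (-37.700, 32.400) on DT. Then |GD| = |D − G| = 49.710.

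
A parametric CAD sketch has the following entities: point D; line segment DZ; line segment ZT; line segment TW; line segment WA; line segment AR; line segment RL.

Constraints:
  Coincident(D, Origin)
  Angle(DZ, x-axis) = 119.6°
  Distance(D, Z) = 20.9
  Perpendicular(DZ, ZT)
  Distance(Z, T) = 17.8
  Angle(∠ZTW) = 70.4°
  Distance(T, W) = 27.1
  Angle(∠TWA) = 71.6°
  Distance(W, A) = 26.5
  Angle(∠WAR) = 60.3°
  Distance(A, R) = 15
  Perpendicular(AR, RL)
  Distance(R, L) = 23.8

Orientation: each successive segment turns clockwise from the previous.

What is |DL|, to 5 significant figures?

11.697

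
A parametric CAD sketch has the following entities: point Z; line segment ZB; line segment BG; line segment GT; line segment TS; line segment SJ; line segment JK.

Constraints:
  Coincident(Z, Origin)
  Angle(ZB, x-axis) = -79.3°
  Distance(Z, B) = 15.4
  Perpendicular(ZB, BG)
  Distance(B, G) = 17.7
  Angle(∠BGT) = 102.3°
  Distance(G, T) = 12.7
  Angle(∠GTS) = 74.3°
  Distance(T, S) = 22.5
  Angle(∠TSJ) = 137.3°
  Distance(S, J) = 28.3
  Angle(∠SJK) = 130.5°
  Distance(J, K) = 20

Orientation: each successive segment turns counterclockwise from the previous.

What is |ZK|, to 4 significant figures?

48.79

∠TSJ = 137.3° gives SJ at -123.2° from the x-axis; with |SJ| = 28.3, J = (-16.71, -28.31). ∠SJK = 130.5° gives JK at -73.70° from the x-axis; with |JK| = 20.0, K = (-11.10, -47.51). Then |ZK| = |K − Z| = 48.79.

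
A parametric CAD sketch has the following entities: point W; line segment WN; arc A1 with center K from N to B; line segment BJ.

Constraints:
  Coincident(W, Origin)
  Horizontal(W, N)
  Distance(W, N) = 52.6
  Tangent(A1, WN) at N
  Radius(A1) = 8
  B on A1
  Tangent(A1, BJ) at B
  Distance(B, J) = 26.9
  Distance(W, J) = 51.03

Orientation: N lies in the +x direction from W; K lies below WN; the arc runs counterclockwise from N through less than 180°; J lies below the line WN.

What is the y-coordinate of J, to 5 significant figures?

-32.663

W is at the origin; W and N share the same y with |WN| = 52.6 and N on the +x side, so N = (52.600, 0.0000). A1 meets WN tangentially, so KN is at right angles to WN, so K = N + (0, -8) = (52.600, -8.0000). Since KB ⟂ BJ (tangency), |KJ| = √(8.0² + 26.9²) = 28.064 regardless of where B sits on A1. So J lies on both circle(W, 51.03) and circle(K, 28.064); the below-WN intersection is J = (39.207, -32.663). B is the foot of the tangent from J: B = (44.773, -6.3447).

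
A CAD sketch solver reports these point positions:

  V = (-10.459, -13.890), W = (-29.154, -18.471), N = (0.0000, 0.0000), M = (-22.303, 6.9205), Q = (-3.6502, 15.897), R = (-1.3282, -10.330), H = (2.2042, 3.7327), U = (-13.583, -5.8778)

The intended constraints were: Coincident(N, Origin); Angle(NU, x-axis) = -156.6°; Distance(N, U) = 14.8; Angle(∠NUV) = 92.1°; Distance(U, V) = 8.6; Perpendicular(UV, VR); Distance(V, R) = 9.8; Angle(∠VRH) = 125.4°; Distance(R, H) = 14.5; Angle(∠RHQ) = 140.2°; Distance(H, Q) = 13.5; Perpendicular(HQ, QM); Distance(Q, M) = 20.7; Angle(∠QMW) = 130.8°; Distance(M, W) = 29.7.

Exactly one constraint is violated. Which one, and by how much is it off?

Distance(M, W) = 29.7 — off by 3.40.

N = (0.00, 0.00) ✓; NU at -156.6° ✓; |NU| = 14.80 ✓; ∠NUV = 92.10° ✓; |UV| = 8.600 ✓; ∠(UV, VR) = 90.00° ✓; |VR| = 9.800 ✓; ∠VRH = 125.4° ✓; |RH| = 14.50 ✓; ∠RHQ = 140.2° ✓; |HQ| = 13.50 ✓; ∠(HQ, QM) = 90.00° ✓; |QM| = 20.70 ✓; ∠QMW = 130.8° ✓; |MW| = 26.30 ✗.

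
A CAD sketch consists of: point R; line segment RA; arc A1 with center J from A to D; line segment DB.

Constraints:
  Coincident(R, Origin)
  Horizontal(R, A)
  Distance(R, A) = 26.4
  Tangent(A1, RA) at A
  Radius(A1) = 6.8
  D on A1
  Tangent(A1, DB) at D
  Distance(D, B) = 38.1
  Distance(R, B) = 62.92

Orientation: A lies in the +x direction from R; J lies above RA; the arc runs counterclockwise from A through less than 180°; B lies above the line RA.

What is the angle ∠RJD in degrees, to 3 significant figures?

136°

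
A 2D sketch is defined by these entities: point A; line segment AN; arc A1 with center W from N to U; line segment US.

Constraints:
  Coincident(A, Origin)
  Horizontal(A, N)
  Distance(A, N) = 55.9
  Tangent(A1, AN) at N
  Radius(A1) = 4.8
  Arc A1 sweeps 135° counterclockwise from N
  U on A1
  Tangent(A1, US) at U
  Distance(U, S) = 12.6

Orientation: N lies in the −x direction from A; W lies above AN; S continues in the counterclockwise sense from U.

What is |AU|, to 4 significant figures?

53.14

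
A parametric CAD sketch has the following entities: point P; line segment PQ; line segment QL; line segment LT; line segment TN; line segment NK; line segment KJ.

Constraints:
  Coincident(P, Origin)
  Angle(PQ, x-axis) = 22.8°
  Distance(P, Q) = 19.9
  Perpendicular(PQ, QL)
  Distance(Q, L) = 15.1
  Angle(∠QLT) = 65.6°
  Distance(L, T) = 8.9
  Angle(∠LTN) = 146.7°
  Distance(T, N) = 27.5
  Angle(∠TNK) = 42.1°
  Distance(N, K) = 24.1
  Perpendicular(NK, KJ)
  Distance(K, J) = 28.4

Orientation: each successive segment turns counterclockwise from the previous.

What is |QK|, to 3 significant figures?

5.36

∠LTN = 146.7° gives TN at -99.5° from the x-axis; with |TN| = 27.5, N = (1.91, -12.0). ∠TNK = 42.1° gives NK at 38.4° from the x-axis; with |NK| = 24.1, K = (20.8, 2.95). Then |QK| = |K − Q| = 5.36.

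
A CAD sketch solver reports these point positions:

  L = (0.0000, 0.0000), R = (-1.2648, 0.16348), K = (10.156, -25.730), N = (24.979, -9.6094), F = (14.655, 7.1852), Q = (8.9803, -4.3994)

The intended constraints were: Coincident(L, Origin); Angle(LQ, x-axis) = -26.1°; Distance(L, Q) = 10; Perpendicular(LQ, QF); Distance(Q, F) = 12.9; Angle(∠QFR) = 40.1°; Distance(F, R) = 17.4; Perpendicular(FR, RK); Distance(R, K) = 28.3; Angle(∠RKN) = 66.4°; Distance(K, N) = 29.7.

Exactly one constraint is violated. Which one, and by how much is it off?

Distance(K, N) = 29.7 — off by 7.80.

L = (0.00, 0.00) ✓; LQ at -26.10° ✓; |LQ| = 10.00 ✓; ∠(LQ, QF) = 90.00° ✓; |QF| = 12.90 ✓; ∠QFR = 40.10° ✓; |FR| = 17.40 ✓; ∠(FR, RK) = 90.00° ✓; |RK| = 28.30 ✓; ∠RKN = 66.40° ✓; |KN| = 21.90 ✗.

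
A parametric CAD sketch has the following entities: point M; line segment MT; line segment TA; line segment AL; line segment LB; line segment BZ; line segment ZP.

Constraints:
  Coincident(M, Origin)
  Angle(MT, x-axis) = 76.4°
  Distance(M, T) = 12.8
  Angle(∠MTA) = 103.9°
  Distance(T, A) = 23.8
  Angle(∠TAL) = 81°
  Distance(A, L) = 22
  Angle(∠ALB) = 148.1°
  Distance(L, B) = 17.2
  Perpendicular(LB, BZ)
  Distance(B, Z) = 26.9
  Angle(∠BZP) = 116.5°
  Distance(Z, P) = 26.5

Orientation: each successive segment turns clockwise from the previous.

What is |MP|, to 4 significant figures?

21.03

M is at the origin; MT runs at 76.4° with length 12.8, so T = (3.010, 12.44). ∠MTA = 103.9° gives TA at 0.3000° from the x-axis; with |TA| = 23.8, A = (26.81, 12.57). ∠TAL = 81.0° gives AL at -98.70° from the x-axis; with |AL| = 22.0, L = (23.48, -9.181). ∠ALB = 148.1° gives LB at -130.6° from the x-axis; with |LB| = 17.2, B = (12.29, -22.24). LB is perpendicular to BZ, so BZ runs at 139.4°; with |BZ| = 26.9, Z = (-8.136, -4.735). ∠BZP = 116.5° gives ZP at 75.90° from the x-axis; with |ZP| = 26.5, P = (-1.680, 20.97). Then |MP| = |P − M| = 21.03.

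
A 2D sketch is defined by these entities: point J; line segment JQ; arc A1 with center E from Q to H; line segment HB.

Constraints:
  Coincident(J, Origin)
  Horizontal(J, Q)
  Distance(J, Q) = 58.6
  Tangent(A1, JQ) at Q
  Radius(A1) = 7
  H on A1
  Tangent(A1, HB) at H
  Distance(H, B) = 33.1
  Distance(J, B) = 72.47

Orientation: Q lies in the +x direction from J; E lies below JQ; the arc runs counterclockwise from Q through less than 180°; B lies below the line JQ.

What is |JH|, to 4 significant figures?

52.54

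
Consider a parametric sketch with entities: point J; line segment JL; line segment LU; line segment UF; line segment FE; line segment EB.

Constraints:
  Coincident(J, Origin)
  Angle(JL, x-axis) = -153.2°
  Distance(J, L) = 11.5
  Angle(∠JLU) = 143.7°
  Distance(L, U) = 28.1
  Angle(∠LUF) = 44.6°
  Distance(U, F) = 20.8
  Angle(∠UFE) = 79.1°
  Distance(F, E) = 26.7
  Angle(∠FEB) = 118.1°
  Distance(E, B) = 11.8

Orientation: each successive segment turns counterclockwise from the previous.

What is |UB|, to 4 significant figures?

30.04

J is at the origin; JL runs at -153.2° with length 11.5, so L = (-10.26, -5.185). ∠JLU = 143.7° gives LU at -116.9° from the x-axis; with |LU| = 28.1, U = (-22.98, -30.24). ∠LUF = 44.6° gives UF at 18.50° from the x-axis; with |UF| = 20.8, F = (-3.253, -23.64). ∠UFE = 79.1° gives FE at 119.4° from the x-axis; with |FE| = 26.7, E = (-16.36, -0.3833). ∠FEB = 118.1° gives EB at -178.7° from the x-axis; with |EB| = 11.8, B = (-28.16, -0.6510). Then |UB| = |B − U| = 30.04.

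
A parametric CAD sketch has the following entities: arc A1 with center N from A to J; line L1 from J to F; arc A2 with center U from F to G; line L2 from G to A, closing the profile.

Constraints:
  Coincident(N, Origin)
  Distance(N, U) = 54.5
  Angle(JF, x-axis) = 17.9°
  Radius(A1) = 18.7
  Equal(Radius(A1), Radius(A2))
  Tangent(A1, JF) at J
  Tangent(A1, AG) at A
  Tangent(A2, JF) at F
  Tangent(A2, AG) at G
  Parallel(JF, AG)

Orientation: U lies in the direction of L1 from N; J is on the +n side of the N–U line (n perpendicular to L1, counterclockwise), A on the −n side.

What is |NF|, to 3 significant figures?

57.6

Tangency of A1 to both parallel lines with radius 18.7 puts J and A at N ± 18.7·n: J = (-5.75, 17.8), A = (5.75, -17.8). Equal radii place F and G the same way about U: F = U + 18.7·n = (46.1, 34.5), G = U − 18.7·n = (57.6, -1.04). Then |NF| = |F − N| = 57.6.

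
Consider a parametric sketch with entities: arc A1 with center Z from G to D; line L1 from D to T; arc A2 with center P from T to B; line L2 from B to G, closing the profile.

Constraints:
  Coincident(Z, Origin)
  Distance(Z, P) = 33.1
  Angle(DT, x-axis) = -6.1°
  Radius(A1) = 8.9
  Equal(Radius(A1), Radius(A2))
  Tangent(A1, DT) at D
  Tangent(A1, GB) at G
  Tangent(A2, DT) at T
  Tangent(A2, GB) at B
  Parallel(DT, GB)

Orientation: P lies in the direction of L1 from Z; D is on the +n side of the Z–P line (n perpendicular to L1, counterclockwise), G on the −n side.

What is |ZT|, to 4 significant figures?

34.28

Tangency of A1 to both parallel lines with radius 8.9 puts D and G at Z ± 8.9·n: D = (0.9458, 8.850), G = (-0.9458, -8.850). Equal radii place T and B the same way about P: T = P + 8.9·n = (33.86, 5.332), B = P − 8.9·n = (31.97, -12.37). Then |ZT| = |T − Z| = 34.28.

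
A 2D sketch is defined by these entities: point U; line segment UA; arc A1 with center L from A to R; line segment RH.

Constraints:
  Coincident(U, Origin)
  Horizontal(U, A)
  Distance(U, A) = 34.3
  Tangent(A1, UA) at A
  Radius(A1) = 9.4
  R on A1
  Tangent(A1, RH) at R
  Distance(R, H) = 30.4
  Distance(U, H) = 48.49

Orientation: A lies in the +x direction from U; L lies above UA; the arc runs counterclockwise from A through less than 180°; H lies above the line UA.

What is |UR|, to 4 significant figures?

44.70

Checks: U.y = 0.00, A.y = 0.00 ✓; |LA| = 9.400 ✓; |LR| = 9.400 ✓; ∠(LR, RH) = 90.00° ✓; |RH| = 30.40 ✓; |UH| = 48.49 ✓.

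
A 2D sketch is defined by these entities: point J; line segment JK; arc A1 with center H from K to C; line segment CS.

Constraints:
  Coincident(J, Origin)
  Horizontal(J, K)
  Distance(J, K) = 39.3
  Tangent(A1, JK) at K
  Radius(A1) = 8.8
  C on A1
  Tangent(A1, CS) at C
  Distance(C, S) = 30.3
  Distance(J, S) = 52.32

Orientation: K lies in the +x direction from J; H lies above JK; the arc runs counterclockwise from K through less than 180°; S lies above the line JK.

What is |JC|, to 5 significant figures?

48.874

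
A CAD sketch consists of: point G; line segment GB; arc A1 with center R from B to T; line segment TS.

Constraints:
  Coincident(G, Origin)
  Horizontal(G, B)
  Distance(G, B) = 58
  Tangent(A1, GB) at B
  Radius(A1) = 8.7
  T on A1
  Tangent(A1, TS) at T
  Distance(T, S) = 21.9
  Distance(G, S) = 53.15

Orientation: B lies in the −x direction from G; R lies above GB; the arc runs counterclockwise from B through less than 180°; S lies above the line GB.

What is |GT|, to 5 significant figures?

49.967

G is at the origin; GB is horizontal with |GB| = 58.0 and B on the −x side, so B = (-58.000, 0.0000). Since A1 is tangent to GB there, RB ⟂ GB, so R = B + (0, 8.7) = (-58.000, 8.7000). Since RT ⟂ TS (tangency), |RS| = √(8.7² + 21.9²) = 23.565 regardless of where T sits on A1. So S lies on both circle(G, 53.15) and circle(R, 23.565); the above-GB intersection is S = (-44.968, 28.333). T is the foot of the tangent from S: T = (-49.487, 6.9048).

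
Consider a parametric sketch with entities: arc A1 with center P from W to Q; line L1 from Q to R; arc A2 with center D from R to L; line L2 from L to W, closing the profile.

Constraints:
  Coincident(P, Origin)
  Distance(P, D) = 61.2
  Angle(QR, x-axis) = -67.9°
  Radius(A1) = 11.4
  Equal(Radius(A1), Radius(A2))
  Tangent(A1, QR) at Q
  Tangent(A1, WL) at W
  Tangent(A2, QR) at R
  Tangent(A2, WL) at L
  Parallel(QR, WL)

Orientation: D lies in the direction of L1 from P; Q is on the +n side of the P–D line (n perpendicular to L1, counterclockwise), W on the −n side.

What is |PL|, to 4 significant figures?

62.25

The slot axis is L1's direction at -67.9°, so u = (cos -67.9°, sin -67.9°) = (0.3762, -0.9265) and n = (−sin -67.9°, cos -67.9°) = (0.9265, 0.3762). P is at the origin and D lies 61.2 along u from P, so D = 61.2·u = (23.02, -56.70). Tangency of A1 to both parallel lines with radius 11.4 puts Q and W at P ± 11.4·n: Q = (10.56, 4.289), W = (-10.56, -4.289). Equal radii place R and L the same way about D: R = D + 11.4·n = (33.59, -52.41), L = D − 11.4·n = (12.46, -60.99). Then |PL| = |L − P| = 62.25.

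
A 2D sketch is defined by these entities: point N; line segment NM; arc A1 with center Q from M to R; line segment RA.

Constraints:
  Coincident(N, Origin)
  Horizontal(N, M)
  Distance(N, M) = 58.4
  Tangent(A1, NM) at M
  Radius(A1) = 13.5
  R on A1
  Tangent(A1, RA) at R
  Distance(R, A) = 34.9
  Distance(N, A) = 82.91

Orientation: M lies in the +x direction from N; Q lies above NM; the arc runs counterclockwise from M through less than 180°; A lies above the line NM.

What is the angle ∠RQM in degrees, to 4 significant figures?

99.37°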